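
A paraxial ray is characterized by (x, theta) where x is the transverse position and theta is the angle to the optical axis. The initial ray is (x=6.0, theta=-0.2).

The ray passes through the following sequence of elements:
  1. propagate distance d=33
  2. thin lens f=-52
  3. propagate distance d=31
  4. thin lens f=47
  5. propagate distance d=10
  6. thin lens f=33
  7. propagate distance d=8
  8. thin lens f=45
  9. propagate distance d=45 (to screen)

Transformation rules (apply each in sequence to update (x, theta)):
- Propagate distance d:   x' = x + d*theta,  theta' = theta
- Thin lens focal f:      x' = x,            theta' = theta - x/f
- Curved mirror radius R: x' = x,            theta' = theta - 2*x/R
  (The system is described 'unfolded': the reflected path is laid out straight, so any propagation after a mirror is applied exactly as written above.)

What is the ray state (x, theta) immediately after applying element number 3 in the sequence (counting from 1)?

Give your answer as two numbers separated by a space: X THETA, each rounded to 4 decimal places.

Answer: -7.1577 -0.2115

Derivation:
Initial: x=6.0000 theta=-0.2000
After 1 (propagate distance d=33): x=-0.6000 theta=-0.2000
After 2 (thin lens f=-52): x=-0.6000 theta=-11/52 (≈-0.2115)
After 3 (propagate distance d=31): x=-1861/260 (≈-7.1577) theta=-11/52 (≈-0.2115)
Rounded to 4 decimal places: x = -7.1577, theta = -0.2115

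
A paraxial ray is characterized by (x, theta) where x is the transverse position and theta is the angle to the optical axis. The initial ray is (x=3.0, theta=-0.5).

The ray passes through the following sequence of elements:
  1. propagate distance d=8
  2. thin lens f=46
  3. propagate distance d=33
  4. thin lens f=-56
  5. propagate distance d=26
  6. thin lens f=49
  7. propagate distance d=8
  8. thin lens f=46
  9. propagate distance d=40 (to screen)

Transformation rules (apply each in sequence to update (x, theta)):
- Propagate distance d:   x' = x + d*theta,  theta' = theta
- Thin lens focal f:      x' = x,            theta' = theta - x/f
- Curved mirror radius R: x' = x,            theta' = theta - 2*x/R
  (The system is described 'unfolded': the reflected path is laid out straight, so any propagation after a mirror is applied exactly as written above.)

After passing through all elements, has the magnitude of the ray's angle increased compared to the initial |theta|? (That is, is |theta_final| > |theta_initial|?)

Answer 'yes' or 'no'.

Initial: x=3.0000 theta=-0.5000
After 1 (propagate distance d=8): x=-1.0000 theta=-0.5000
After 2 (thin lens f=46): x=-1.0000 theta=-11/23 (≈-0.4783)
After 3 (propagate distance d=33): x=-386/23 (≈-16.7826) theta=-11/23 (≈-0.4783)
After 4 (thin lens f=-56): x=-386/23 (≈-16.7826) theta=-501/644 (≈-0.7780)
After 5 (propagate distance d=26): x=-11917/322 (≈-37.0093) theta=-501/644 (≈-0.7780)
After 6 (thin lens f=49): x=-11917/322 (≈-37.0093) theta=-715/31556 (≈-0.0227)
After 7 (propagate distance d=8): x=-586793/15778 (≈-37.1906) theta=-715/31556 (≈-0.0227)
After 8 (thin lens f=46): x=-586793/15778 (≈-37.1906) theta=142587/181447 (≈0.7858)
After 9 (propagate distance d=40 (to screen)): x=-2089279/362894 (≈-5.7573) theta=142587/181447 (≈0.7858)
|theta_initial|=0.5000 |theta_final|=142587/181447 (≈0.7858) -> increased

Answer: yes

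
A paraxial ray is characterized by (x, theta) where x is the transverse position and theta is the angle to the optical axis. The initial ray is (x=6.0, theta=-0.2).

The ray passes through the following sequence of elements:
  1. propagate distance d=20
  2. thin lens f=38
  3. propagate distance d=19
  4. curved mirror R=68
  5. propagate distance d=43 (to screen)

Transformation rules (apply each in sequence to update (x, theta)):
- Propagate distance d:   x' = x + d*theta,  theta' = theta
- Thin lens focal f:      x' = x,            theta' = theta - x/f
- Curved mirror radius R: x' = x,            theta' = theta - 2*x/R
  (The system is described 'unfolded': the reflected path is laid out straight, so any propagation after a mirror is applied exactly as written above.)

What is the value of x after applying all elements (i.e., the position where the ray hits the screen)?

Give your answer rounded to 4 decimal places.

Initial: x=6.0000 theta=-0.2000
After 1 (propagate distance d=20): x=2.0000 theta=-0.2000
After 2 (thin lens f=38): x=2.0000 theta=-24/95 (≈-0.2526)
After 3 (propagate distance d=19): x=-2.8000 theta=-24/95 (≈-0.2526)
After 4 (curved mirror R=68): x=-2.8000 theta=-55/323 (≈-0.1703)
After 5 (propagate distance d=43 (to screen)): x=-16347/1615 (≈-10.1220) theta=-55/323 (≈-0.1703)
Rounded to 4 decimal places: x = -10.1220

Answer: -10.1220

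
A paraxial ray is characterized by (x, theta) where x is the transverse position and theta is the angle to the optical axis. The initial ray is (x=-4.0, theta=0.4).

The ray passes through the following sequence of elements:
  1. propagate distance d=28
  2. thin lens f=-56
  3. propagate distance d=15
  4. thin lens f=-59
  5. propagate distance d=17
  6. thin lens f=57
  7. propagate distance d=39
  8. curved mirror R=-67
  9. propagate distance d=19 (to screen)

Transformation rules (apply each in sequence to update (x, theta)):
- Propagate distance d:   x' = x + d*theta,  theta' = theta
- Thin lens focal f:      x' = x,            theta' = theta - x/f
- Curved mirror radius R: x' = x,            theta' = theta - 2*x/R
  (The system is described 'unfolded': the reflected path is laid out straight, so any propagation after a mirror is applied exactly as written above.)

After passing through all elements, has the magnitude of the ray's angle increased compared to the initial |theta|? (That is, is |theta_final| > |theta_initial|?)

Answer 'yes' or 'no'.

Initial: x=-4.0000 theta=0.4000
After 1 (propagate distance d=28): x=7.2000 theta=0.4000
After 2 (thin lens f=-56): x=7.2000 theta=37/70 (≈0.5286)
After 3 (propagate distance d=15): x=1059/70 (≈15.1286) theta=37/70 (≈0.5286)
After 4 (thin lens f=-59): x=1059/70 (≈15.1286) theta=1621/2065 (≈0.7850)
After 5 (propagate distance d=17): x=23519/826 (≈28.4734) theta=1621/2065 (≈0.7850)
After 6 (thin lens f=57): x=23519/826 (≈28.4734) theta=67199/235410 (≈0.2855)
After 7 (propagate distance d=39): x=1553946/39235 (≈39.6061) theta=67199/235410 (≈0.2855)
After 8 (curved mirror R=-67): x=1553946/39235 (≈39.6061) theta=4629937/3154494 (≈1.4677)
After 9 (propagate distance d=19 (to screen)): x=1064530307/15772470 (≈67.4929) theta=4629937/3154494 (≈1.4677)
|theta_initial|=0.4000 |theta_final|=4629937/3154494 (≈1.4677) -> increased

Answer: yes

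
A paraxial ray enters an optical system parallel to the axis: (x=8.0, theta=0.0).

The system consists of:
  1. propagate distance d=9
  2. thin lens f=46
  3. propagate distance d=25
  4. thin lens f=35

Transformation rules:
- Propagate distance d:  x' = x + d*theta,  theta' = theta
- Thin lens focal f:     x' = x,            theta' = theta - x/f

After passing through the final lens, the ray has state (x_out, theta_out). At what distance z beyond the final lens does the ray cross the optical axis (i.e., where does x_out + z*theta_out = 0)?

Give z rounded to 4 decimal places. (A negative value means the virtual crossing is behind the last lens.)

Answer: 13.1250

Derivation:
Initial: x=8.0000 theta=0.0000
After 1 (propagate distance d=9): x=8.0000 theta=0.0000
After 2 (thin lens f=46): x=8.0000 theta=-4/23 (≈-0.1739)
After 3 (propagate distance d=25): x=84/23 (≈3.6522) theta=-4/23 (≈-0.1739)
After 4 (thin lens f=35): x=84/23 (≈3.6522) theta=-32/115 (≈-0.2783)
z_focus = -x_out/theta_out = -(84/23)/(-32/115) = 13.1250
Rounded to 4 decimal places: z = 13.1250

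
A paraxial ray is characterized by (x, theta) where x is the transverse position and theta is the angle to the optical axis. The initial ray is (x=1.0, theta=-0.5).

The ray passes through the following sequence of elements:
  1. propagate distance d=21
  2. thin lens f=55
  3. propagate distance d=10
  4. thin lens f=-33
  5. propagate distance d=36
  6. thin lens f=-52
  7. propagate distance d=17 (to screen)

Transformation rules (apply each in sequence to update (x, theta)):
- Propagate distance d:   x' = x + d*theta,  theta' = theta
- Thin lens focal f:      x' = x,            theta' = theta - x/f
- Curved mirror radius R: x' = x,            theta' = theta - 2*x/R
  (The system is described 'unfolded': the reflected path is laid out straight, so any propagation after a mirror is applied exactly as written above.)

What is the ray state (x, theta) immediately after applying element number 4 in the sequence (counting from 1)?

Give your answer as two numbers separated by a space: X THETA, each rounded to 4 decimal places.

Answer: -12.7727 -0.7143

Derivation:
Initial: x=1.0000 theta=-0.5000
After 1 (propagate distance d=21): x=-9.5000 theta=-0.5000
After 2 (thin lens f=55): x=-9.5000 theta=-18/55 (≈-0.3273)
After 3 (propagate distance d=10): x=-281/22 (≈-12.7727) theta=-18/55 (≈-0.3273)
After 4 (thin lens f=-33): x=-281/22 (≈-12.7727) theta=-2593/3630 (≈-0.7143)
Rounded to 4 decimal places: x = -12.7727, theta = -0.7143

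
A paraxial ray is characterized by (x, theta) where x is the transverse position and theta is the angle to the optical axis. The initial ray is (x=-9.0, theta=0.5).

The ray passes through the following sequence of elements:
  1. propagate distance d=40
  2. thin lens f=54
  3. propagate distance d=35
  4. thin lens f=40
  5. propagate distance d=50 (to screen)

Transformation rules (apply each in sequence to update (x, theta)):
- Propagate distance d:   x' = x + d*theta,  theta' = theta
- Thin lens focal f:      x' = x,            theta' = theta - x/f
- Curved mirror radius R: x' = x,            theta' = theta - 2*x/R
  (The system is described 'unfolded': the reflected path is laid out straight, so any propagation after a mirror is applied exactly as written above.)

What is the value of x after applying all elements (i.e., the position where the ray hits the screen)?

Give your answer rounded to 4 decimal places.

Answer: 9.4722

Derivation:
Initial: x=-9.0000 theta=0.5000
After 1 (propagate distance d=40): x=11.0000 theta=0.5000
After 2 (thin lens f=54): x=11.0000 theta=8/27 (≈0.2963)
After 3 (propagate distance d=35): x=577/27 (≈21.3704) theta=8/27 (≈0.2963)
After 4 (thin lens f=40): x=577/27 (≈21.3704) theta=-257/1080 (≈-0.2380)
After 5 (propagate distance d=50 (to screen)): x=341/36 (≈9.4722) theta=-257/1080 (≈-0.2380)
Rounded to 4 decimal places: x = 9.4722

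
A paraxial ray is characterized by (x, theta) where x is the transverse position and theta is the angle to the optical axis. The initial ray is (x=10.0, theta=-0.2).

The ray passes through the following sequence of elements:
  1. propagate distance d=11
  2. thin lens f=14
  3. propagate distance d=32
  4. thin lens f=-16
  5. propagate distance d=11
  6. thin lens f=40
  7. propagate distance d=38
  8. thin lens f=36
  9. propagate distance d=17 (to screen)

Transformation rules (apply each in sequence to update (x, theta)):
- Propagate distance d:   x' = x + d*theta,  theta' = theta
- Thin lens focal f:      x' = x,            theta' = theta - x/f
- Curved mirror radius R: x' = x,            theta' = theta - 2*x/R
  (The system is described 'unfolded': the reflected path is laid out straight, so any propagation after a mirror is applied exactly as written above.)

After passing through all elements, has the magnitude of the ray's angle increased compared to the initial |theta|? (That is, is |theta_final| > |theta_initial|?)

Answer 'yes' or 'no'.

Answer: yes

Derivation:
Initial: x=10.0000 theta=-0.2000
After 1 (propagate distance d=11): x=7.8000 theta=-0.2000
After 2 (thin lens f=14): x=7.8000 theta=-53/70 (≈-0.7571)
After 3 (propagate distance d=32): x=-115/7 (≈-16.4286) theta=-53/70 (≈-0.7571)
After 4 (thin lens f=-16): x=-115/7 (≈-16.4286) theta=-999/560 (≈-1.7839)
After 5 (propagate distance d=11): x=-20189/560 (≈-36.0518) theta=-999/560 (≈-1.7839)
After 6 (thin lens f=40): x=-20189/560 (≈-36.0518) theta=-19771/22400 (≈-0.8826)
After 7 (propagate distance d=38): x=-111347/1600 (≈-69.5919) theta=-19771/22400 (≈-0.8826)
After 8 (thin lens f=36): x=-111347/1600 (≈-69.5919) theta=423551/403200 (≈1.0505)
After 9 (propagate distance d=17 (to screen)): x=-20859077/403200 (≈-51.7338) theta=423551/403200 (≈1.0505)
|theta_initial|=0.2000 |theta_final|=423551/403200 (≈1.0505) -> increased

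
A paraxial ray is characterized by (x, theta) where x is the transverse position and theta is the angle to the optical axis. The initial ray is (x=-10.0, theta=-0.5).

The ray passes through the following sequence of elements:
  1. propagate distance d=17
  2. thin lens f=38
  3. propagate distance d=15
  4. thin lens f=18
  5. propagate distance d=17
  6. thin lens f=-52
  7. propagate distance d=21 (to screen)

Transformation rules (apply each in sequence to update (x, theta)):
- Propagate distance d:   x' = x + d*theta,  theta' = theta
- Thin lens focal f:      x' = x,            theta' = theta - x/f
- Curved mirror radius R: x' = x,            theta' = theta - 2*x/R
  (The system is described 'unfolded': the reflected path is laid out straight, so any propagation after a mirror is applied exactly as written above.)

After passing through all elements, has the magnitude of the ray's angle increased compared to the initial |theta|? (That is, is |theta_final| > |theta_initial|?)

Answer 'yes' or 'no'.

Answer: yes

Derivation:
Initial: x=-10.0000 theta=-0.5000
After 1 (propagate distance d=17): x=-18.5000 theta=-0.5000
After 2 (thin lens f=38): x=-18.5000 theta=-1/76 (≈-0.0132)
After 3 (propagate distance d=15): x=-1421/76 (≈-18.6974) theta=-1/76 (≈-0.0132)
After 4 (thin lens f=18): x=-1421/76 (≈-18.6974) theta=1403/1368 (≈1.0256)
After 5 (propagate distance d=17): x=-1727/1368 (≈-1.2624) theta=1403/1368 (≈1.0256)
After 6 (thin lens f=-52): x=-1727/1368 (≈-1.2624) theta=23743/23712 (≈1.0013)
After 7 (propagate distance d=21 (to screen)): x=1406005/71136 (≈19.7650) theta=23743/23712 (≈1.0013)
|theta_initial|=0.5000 |theta_final|=23743/23712 (≈1.0013) -> increased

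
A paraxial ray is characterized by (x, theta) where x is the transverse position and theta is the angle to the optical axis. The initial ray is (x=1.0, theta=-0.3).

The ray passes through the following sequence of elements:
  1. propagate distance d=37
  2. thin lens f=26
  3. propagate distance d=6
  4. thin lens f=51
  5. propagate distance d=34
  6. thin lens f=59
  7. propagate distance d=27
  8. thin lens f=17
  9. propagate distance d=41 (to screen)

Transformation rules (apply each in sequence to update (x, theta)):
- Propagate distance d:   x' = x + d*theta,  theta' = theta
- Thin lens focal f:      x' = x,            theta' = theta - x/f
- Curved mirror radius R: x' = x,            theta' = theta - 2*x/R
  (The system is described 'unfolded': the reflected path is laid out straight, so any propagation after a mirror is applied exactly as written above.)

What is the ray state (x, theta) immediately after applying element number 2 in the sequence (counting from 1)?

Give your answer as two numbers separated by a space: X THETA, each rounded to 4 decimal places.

Answer: -10.1000 0.0885

Derivation:
Initial: x=1.0000 theta=-0.3000
After 1 (propagate distance d=37): x=-10.1000 theta=-0.3000
After 2 (thin lens f=26): x=-10.1000 theta=23/260 (≈0.0885)
Rounded to 4 decimal places: x = -10.1000, theta = 0.0885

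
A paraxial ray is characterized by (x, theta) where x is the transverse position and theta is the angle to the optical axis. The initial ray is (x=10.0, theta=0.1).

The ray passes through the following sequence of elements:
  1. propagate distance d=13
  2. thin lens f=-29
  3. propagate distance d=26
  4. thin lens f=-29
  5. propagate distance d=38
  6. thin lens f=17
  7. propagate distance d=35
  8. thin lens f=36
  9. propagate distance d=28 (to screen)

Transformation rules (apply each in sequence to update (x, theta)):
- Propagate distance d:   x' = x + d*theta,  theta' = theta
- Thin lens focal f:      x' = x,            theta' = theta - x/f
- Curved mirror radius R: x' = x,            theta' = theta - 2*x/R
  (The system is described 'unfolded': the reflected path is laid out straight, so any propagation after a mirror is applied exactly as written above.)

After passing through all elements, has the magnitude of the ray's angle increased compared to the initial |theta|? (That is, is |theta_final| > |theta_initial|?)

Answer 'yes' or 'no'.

Answer: yes

Derivation:
Initial: x=10.0000 theta=0.1000
After 1 (propagate distance d=13): x=11.3000 theta=0.1000
After 2 (thin lens f=-29): x=11.3000 theta=71/145 (≈0.4897)
After 3 (propagate distance d=26): x=6969/290 (≈24.0310) theta=71/145 (≈0.4897)
After 4 (thin lens f=-29): x=6969/290 (≈24.0310) theta=11087/8410 (≈1.3183)
After 5 (propagate distance d=38): x=623407/8410 (≈74.1269) theta=11087/8410 (≈1.3183)
After 6 (thin lens f=17): x=623407/8410 (≈74.1269) theta=-12792/4205 (≈-3.0421)
After 7 (propagate distance d=35): x=-272033/8410 (≈-32.3464) theta=-12792/4205 (≈-3.0421)
After 8 (thin lens f=36): x=-272033/8410 (≈-32.3464) theta=-22379/10440 (≈-2.1436)
After 9 (propagate distance d=28 (to screen)): x=-3495617/37845 (≈-92.3667) theta=-22379/10440 (≈-2.1436)
|theta_initial|=0.1000 |theta_final|=22379/10440 (≈2.1436) -> increased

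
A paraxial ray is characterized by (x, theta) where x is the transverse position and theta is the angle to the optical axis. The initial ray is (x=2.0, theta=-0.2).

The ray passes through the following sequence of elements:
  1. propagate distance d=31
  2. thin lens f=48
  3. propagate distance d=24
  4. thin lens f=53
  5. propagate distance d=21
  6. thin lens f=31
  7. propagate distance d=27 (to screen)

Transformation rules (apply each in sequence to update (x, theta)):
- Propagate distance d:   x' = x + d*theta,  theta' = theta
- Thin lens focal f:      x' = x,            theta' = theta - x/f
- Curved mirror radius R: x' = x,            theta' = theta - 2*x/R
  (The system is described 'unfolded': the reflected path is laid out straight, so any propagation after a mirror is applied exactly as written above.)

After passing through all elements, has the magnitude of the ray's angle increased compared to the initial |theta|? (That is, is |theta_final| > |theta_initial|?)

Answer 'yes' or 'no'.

Answer: yes

Derivation:
Initial: x=2.0000 theta=-0.2000
After 1 (propagate distance d=31): x=-4.2000 theta=-0.2000
After 2 (thin lens f=48): x=-4.2000 theta=-0.1125
After 3 (propagate distance d=24): x=-6.9000 theta=-0.1125
After 4 (thin lens f=53): x=-6.9000 theta=15/848 (≈0.0177)
After 5 (propagate distance d=21): x=-27681/4240 (≈-6.5285) theta=15/848 (≈0.0177)
After 6 (thin lens f=31): x=-27681/4240 (≈-6.5285) theta=15003/65720 (≈0.2283)
After 7 (propagate distance d=27 (to screen)): x=-47949/131440 (≈-0.3648) theta=15003/65720 (≈0.2283)
|theta_initial|=0.2000 |theta_final|=15003/65720 (≈0.2283) -> increased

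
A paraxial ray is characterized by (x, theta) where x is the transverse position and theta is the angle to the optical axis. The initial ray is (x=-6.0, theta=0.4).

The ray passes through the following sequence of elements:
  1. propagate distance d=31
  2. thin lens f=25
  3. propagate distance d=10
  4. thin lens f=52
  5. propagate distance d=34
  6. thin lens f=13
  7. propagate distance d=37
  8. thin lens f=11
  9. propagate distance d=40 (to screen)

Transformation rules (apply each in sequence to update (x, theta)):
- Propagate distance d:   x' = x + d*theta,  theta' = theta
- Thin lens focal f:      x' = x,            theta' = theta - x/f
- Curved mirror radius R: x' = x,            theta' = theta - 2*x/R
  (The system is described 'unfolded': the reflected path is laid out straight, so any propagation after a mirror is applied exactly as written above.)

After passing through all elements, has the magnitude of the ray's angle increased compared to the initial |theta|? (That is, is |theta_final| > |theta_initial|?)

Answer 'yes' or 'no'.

Initial: x=-6.0000 theta=0.4000
After 1 (propagate distance d=31): x=6.4000 theta=0.4000
After 2 (thin lens f=25): x=6.4000 theta=0.1440
After 3 (propagate distance d=10): x=7.8400 theta=0.1440
After 4 (thin lens f=52): x=7.8400 theta=-11/1625 (≈-0.0068)
After 5 (propagate distance d=34): x=12366/1625 (≈7.6098) theta=-11/1625 (≈-0.0068)
After 6 (thin lens f=13): x=12366/1625 (≈7.6098) theta=-12509/21125 (≈-0.5921)
After 7 (propagate distance d=37): x=-12083/845 (≈-14.2994) theta=-12509/21125 (≈-0.5921)
After 8 (thin lens f=11): x=-12083/845 (≈-14.2994) theta=12652/17875 (≈0.7078)
After 9 (propagate distance d=40 (to screen)): x=651243/46475 (≈14.0128) theta=12652/17875 (≈0.7078)
|theta_initial|=0.4000 |theta_final|=12652/17875 (≈0.7078) -> increased

Answer: yes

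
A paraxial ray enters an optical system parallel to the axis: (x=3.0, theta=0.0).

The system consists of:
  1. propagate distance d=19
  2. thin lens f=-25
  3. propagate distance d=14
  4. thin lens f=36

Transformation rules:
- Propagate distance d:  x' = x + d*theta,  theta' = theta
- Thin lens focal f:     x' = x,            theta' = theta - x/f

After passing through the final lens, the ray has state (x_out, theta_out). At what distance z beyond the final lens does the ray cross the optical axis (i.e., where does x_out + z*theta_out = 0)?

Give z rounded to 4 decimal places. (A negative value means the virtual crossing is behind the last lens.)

Answer: 468.0000

Derivation:
Initial: x=3.0000 theta=0.0000
After 1 (propagate distance d=19): x=3.0000 theta=0.0000
After 2 (thin lens f=-25): x=3.0000 theta=0.1200
After 3 (propagate distance d=14): x=4.6800 theta=0.1200
After 4 (thin lens f=36): x=4.6800 theta=-0.0100
z_focus = -x_out/theta_out = -(4.6800)/(-0.0100) = 468.0000
Rounded to 4 decimal places: z = 468.0000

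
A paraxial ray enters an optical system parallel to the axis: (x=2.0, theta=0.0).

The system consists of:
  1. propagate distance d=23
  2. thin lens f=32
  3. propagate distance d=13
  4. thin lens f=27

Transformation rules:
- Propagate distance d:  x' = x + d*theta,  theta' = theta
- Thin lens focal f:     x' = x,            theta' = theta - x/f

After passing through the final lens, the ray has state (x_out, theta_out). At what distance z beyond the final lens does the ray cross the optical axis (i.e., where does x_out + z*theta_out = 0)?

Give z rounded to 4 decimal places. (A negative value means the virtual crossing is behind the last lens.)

Answer: 11.1522

Derivation:
Initial: x=2.0000 theta=0.0000
After 1 (propagate distance d=23): x=2.0000 theta=0.0000
After 2 (thin lens f=32): x=2.0000 theta=-0.0625
After 3 (propagate distance d=13): x=1.1875 theta=-0.0625
After 4 (thin lens f=27): x=1.1875 theta=-23/216 (≈-0.1065)
z_focus = -x_out/theta_out = -(1.1875)/(-23/216) = 513/46 ≈ 11.1522
Rounded to 4 decimal places: z = 11.1522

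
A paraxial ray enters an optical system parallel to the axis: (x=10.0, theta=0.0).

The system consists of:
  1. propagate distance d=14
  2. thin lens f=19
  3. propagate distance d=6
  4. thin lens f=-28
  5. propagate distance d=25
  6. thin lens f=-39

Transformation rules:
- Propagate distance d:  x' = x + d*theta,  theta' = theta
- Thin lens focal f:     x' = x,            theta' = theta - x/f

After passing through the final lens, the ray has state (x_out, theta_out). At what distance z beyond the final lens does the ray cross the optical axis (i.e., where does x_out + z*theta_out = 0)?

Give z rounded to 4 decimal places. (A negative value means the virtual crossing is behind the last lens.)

Initial: x=10.0000 theta=0.0000
After 1 (propagate distance d=14): x=10.0000 theta=0.0000
After 2 (thin lens f=19): x=10.0000 theta=-10/19 (≈-0.5263)
After 3 (propagate distance d=6): x=130/19 (≈6.8421) theta=-10/19 (≈-0.5263)
After 4 (thin lens f=-28): x=130/19 (≈6.8421) theta=-75/266 (≈-0.2820)
After 5 (propagate distance d=25): x=-55/266 (≈-0.2068) theta=-75/266 (≈-0.2820)
After 6 (thin lens f=-39): x=-55/266 (≈-0.2068) theta=-1490/5187 (≈-0.2873)
z_focus = -x_out/theta_out = -(-55/266)/(-1490/5187) = -429/596 ≈ -0.7198
Rounded to 4 decimal places: z = -0.7198

Answer: -0.7198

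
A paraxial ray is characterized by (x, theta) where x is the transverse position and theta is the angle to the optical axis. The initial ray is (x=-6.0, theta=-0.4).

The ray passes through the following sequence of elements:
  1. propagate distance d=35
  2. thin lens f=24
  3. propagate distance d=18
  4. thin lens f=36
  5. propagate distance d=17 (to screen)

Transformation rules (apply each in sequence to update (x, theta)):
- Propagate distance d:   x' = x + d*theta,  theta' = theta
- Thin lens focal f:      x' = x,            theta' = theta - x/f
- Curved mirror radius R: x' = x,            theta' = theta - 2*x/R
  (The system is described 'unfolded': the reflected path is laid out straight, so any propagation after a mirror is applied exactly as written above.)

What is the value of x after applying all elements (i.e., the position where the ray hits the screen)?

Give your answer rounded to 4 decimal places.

Answer: 0.9278

Derivation:
Initial: x=-6.0000 theta=-0.4000
After 1 (propagate distance d=35): x=-20.0000 theta=-0.4000
After 2 (thin lens f=24): x=-20.0000 theta=13/30 (≈0.4333)
After 3 (propagate distance d=18): x=-12.2000 theta=13/30 (≈0.4333)
After 4 (thin lens f=36): x=-12.2000 theta=139/180 (≈0.7722)
After 5 (propagate distance d=17 (to screen)): x=167/180 (≈0.9278) theta=139/180 (≈0.7722)
Rounded to 4 decimal places: x = 0.9278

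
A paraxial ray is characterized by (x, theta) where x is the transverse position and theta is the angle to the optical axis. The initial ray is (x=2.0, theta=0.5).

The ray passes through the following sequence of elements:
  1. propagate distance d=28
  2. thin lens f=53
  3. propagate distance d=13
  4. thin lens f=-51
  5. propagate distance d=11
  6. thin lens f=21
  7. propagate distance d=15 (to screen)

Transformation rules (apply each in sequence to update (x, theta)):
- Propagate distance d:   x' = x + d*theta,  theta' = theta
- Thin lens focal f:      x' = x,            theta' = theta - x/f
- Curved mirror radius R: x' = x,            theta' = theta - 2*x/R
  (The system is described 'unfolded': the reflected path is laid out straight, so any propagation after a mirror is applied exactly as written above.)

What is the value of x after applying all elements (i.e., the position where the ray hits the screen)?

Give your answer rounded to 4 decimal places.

Answer: 15.5097

Derivation:
Initial: x=2.0000 theta=0.5000
After 1 (propagate distance d=28): x=16.0000 theta=0.5000
After 2 (thin lens f=53): x=16.0000 theta=21/106 (≈0.1981)
After 3 (propagate distance d=13): x=1969/106 (≈18.5755) theta=21/106 (≈0.1981)
After 4 (thin lens f=-51): x=1969/106 (≈18.5755) theta=1520/2703 (≈0.5623)
After 5 (propagate distance d=11): x=133859/5406 (≈24.7612) theta=1520/2703 (≈0.5623)
After 6 (thin lens f=21): x=133859/5406 (≈24.7612) theta=-70019/113526 (≈-0.6168)
After 7 (propagate distance d=15 (to screen)): x=293459/18921 (≈15.5097) theta=-70019/113526 (≈-0.6168)
Rounded to 4 decimal places: x = 15.5097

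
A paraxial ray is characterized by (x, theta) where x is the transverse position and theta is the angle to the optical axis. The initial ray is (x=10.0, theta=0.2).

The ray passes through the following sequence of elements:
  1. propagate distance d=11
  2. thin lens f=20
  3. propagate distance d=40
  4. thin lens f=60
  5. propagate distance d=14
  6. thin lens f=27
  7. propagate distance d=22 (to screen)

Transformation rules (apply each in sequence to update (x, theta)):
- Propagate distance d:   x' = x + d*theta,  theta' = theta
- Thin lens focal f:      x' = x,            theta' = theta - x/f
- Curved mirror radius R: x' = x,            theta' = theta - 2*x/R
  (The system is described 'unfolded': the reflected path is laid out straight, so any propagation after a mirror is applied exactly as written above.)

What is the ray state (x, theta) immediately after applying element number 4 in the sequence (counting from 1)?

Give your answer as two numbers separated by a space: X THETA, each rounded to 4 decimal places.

Initial: x=10.0000 theta=0.2000
After 1 (propagate distance d=11): x=12.2000 theta=0.2000
After 2 (thin lens f=20): x=12.2000 theta=-0.4100
After 3 (propagate distance d=40): x=-4.2000 theta=-0.4100
After 4 (thin lens f=60): x=-4.2000 theta=-0.3400
Rounded to 4 decimal places: x = -4.2000, theta = -0.3400

Answer: -4.2000 -0.3400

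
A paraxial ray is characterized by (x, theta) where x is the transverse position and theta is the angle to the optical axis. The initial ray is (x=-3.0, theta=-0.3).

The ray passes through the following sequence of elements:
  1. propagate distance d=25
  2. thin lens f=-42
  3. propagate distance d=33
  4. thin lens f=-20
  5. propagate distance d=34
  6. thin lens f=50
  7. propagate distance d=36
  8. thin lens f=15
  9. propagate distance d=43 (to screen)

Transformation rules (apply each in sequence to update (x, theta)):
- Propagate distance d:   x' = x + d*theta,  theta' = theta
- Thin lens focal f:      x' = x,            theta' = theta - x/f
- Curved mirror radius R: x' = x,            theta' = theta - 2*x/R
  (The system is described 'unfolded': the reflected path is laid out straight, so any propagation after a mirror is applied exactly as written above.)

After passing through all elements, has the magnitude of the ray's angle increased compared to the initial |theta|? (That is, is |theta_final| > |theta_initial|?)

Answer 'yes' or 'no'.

Initial: x=-3.0000 theta=-0.3000
After 1 (propagate distance d=25): x=-10.5000 theta=-0.3000
After 2 (thin lens f=-42): x=-10.5000 theta=-0.5500
After 3 (propagate distance d=33): x=-28.6500 theta=-0.5500
After 4 (thin lens f=-20): x=-28.6500 theta=-1.9825
After 5 (propagate distance d=34): x=-96.0550 theta=-1.9825
After 6 (thin lens f=50): x=-96.0550 theta=-0.0614
After 7 (propagate distance d=36): x=-98.2654 theta=-0.0614
After 8 (thin lens f=15): x=-98.2654 theta=243361/37500 (≈6.4896)
After 9 (propagate distance d=43 (to screen)): x=13559141/75000 (≈180.7885) theta=243361/37500 (≈6.4896)
|theta_initial|=0.3000 |theta_final|=243361/37500 (≈6.4896) -> increased

Answer: yes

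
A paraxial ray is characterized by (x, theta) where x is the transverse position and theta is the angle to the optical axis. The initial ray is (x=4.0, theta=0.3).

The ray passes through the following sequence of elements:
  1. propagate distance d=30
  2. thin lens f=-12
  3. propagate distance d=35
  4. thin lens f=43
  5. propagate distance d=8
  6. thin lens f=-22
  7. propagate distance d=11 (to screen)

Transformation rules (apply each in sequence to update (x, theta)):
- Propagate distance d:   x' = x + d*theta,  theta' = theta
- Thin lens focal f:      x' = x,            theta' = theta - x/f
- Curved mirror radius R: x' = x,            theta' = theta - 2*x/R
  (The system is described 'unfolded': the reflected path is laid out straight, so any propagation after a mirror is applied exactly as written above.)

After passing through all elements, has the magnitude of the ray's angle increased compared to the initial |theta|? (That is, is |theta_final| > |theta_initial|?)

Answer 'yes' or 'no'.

Answer: yes

Derivation:
Initial: x=4.0000 theta=0.3000
After 1 (propagate distance d=30): x=13.0000 theta=0.3000
After 2 (thin lens f=-12): x=13.0000 theta=83/60 (≈1.3833)
After 3 (propagate distance d=35): x=737/12 (≈61.4167) theta=83/60 (≈1.3833)
After 4 (thin lens f=43): x=737/12 (≈61.4167) theta=-29/645 (≈-0.0450)
After 5 (propagate distance d=8): x=52509/860 (≈61.0570) theta=-29/645 (≈-0.0450)
After 6 (thin lens f=-22): x=52509/860 (≈61.0570) theta=30995/11352 (≈2.7304)
After 7 (propagate distance d=11 (to screen)): x=470029/5160 (≈91.0909) theta=30995/11352 (≈2.7304)
|theta_initial|=0.3000 |theta_final|=30995/11352 (≈2.7304) -> increased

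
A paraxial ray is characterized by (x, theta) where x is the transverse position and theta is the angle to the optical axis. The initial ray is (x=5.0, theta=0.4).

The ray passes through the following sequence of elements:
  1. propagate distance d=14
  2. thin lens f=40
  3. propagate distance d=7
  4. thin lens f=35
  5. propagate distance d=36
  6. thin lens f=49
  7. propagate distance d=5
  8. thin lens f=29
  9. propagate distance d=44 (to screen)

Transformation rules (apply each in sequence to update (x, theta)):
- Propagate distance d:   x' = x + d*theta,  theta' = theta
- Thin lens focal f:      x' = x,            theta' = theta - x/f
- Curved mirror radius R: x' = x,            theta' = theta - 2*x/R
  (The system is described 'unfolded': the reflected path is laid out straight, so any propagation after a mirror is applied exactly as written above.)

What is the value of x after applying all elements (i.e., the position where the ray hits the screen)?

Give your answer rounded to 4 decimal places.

Answer: -14.2417

Derivation:
Initial: x=5.0000 theta=0.4000
After 1 (propagate distance d=14): x=10.6000 theta=0.4000
After 2 (thin lens f=40): x=10.6000 theta=0.1350
After 3 (propagate distance d=7): x=11.5450 theta=0.1350
After 4 (thin lens f=35): x=11.5450 theta=-341/1750 (≈-0.1949)
After 5 (propagate distance d=36): x=31711/7000 (≈4.5301) theta=-341/1750 (≈-0.1949)
After 6 (thin lens f=49): x=31711/7000 (≈4.5301) theta=-98547/343000 (≈-0.2873)
After 7 (propagate distance d=5): x=132638/42875 (≈3.0936) theta=-98547/343000 (≈-0.2873)
After 8 (thin lens f=29): x=132638/42875 (≈3.0936) theta=-3918967/9947000 (≈-0.3940)
After 9 (propagate distance d=44 (to screen)): x=-35415633/2486750 (≈-14.2417) theta=-3918967/9947000 (≈-0.3940)
Rounded to 4 decimal places: x = -14.2417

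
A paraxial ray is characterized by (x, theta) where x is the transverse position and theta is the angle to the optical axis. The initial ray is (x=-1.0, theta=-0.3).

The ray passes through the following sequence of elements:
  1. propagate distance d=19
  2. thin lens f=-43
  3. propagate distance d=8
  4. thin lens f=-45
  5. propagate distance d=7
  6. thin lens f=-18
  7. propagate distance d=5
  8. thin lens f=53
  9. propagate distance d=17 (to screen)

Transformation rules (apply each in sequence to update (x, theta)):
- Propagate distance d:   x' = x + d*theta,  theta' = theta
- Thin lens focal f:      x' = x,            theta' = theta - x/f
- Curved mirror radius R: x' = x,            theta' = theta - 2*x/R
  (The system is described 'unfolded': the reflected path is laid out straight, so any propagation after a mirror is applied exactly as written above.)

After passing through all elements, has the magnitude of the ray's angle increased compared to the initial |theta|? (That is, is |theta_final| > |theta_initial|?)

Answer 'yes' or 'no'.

Initial: x=-1.0000 theta=-0.3000
After 1 (propagate distance d=19): x=-6.7000 theta=-0.3000
After 2 (thin lens f=-43): x=-6.7000 theta=-98/215 (≈-0.4558)
After 3 (propagate distance d=8): x=-4449/430 (≈-10.3465) theta=-98/215 (≈-0.4558)
After 4 (thin lens f=-45): x=-4449/430 (≈-10.3465) theta=-4423/6450 (≈-0.6857)
After 5 (propagate distance d=7): x=-1136/75 (≈-15.1467) theta=-4423/6450 (≈-0.6857)
After 6 (thin lens f=-18): x=-1136/75 (≈-15.1467) theta=-17731/11610 (≈-1.5272)
After 7 (propagate distance d=5): x=-1322539/58050 (≈-22.7828) theta=-17731/11610 (≈-1.5272)
After 8 (thin lens f=53): x=-1322539/58050 (≈-22.7828) theta=-562696/512775 (≈-1.0974)
After 9 (propagate distance d=17 (to screen)): x=-127489559/3076650 (≈-41.4378) theta=-562696/512775 (≈-1.0974)
|theta_initial|=0.3000 |theta_final|=562696/512775 (≈1.0974) -> increased

Answer: yes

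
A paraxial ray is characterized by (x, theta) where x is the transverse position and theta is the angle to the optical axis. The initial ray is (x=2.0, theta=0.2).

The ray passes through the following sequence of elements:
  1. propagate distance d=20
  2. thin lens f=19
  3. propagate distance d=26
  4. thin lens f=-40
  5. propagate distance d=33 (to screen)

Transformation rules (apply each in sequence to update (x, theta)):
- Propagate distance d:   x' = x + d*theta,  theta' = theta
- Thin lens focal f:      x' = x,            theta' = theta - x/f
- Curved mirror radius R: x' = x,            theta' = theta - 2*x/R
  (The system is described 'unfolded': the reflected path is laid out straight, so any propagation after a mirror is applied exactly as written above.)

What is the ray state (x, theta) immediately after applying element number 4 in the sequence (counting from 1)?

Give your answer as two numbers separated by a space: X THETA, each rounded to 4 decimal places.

Answer: 2.9895 -0.0411

Derivation:
Initial: x=2.0000 theta=0.2000
After 1 (propagate distance d=20): x=6.0000 theta=0.2000
After 2 (thin lens f=19): x=6.0000 theta=-11/95 (≈-0.1158)
After 3 (propagate distance d=26): x=284/95 (≈2.9895) theta=-11/95 (≈-0.1158)
After 4 (thin lens f=-40): x=284/95 (≈2.9895) theta=-39/950 (≈-0.0411)
Rounded to 4 decimal places: x = 2.9895, theta = -0.0411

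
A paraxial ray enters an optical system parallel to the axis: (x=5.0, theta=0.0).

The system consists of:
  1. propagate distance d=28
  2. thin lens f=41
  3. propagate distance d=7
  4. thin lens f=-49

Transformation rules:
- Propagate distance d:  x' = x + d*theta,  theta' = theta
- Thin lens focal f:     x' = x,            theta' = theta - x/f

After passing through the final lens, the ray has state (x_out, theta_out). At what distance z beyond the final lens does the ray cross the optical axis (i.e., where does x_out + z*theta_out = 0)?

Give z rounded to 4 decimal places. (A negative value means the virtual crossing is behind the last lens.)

Answer: 111.0667

Derivation:
Initial: x=5.0000 theta=0.0000
After 1 (propagate distance d=28): x=5.0000 theta=0.0000
After 2 (thin lens f=41): x=5.0000 theta=-5/41 (≈-0.1220)
After 3 (propagate distance d=7): x=170/41 (≈4.1463) theta=-5/41 (≈-0.1220)
After 4 (thin lens f=-49): x=170/41 (≈4.1463) theta=-75/2009 (≈-0.0373)
z_focus = -x_out/theta_out = -(170/41)/(-75/2009) = 1666/15 ≈ 111.0667
Rounded to 4 decimal places: z = 111.0667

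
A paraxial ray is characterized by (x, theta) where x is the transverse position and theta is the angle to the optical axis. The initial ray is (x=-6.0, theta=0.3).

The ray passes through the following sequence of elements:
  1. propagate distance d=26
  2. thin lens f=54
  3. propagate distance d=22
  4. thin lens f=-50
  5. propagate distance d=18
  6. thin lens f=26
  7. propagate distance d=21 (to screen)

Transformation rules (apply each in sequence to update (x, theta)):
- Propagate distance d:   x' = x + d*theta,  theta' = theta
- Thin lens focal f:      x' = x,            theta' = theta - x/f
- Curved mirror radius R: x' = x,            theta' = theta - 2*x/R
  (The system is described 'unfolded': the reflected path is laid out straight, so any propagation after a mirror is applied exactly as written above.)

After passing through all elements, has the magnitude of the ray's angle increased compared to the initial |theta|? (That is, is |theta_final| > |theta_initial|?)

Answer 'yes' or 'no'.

Initial: x=-6.0000 theta=0.3000
After 1 (propagate distance d=26): x=1.8000 theta=0.3000
After 2 (thin lens f=54): x=1.8000 theta=4/15 (≈0.2667)
After 3 (propagate distance d=22): x=23/3 (≈7.6667) theta=4/15 (≈0.2667)
After 4 (thin lens f=-50): x=23/3 (≈7.6667) theta=0.4200
After 5 (propagate distance d=18): x=1142/75 (≈15.2267) theta=0.4200
After 6 (thin lens f=26): x=1142/75 (≈15.2267) theta=-323/1950 (≈-0.1656)
After 7 (propagate distance d=21 (to screen)): x=22909/1950 (≈11.7482) theta=-323/1950 (≈-0.1656)
|theta_initial|=0.3000 |theta_final|=323/1950 (≈0.1656) -> not increased

Answer: no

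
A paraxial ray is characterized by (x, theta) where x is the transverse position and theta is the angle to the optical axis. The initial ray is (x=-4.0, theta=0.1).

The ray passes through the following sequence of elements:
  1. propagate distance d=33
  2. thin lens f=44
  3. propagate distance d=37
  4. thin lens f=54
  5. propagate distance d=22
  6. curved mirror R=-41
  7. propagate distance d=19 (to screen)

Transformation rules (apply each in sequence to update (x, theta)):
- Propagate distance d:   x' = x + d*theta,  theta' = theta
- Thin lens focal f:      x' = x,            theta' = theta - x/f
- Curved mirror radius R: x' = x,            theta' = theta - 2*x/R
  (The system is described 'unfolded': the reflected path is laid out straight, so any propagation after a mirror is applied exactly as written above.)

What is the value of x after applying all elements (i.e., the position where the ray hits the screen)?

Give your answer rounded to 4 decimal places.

Initial: x=-4.0000 theta=0.1000
After 1 (propagate distance d=33): x=-0.7000 theta=0.1000
After 2 (thin lens f=44): x=-0.7000 theta=51/440 (≈0.1159)
After 3 (propagate distance d=37): x=1579/440 (≈3.5886) theta=51/440 (≈0.1159)
After 4 (thin lens f=54): x=1579/440 (≈3.5886) theta=235/4752 (≈0.0495)
After 5 (propagate distance d=22): x=27779/5940 (≈4.6766) theta=235/4752 (≈0.0495)
After 6 (curved mirror R=-41): x=27779/5940 (≈4.6766) theta=270407/974160 (≈0.2776)
After 7 (propagate distance d=19 (to screen)): x=3231163/324720 (≈9.9506) theta=270407/974160 (≈0.2776)
Rounded to 4 decimal places: x = 9.9506

Answer: 9.9506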